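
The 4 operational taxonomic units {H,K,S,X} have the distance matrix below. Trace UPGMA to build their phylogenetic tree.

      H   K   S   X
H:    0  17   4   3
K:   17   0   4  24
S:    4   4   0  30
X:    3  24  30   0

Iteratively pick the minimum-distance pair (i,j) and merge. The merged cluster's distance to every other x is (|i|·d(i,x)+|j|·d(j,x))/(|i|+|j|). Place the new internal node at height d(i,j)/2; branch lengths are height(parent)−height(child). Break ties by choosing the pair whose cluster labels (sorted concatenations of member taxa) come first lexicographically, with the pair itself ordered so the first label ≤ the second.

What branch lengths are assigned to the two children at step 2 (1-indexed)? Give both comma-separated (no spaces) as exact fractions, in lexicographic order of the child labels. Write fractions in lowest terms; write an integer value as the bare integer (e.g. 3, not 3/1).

step 1: merge (H,X) at d=3; branch lengths H→3/2, X→3/2; new cluster HX
  updated: d(HX,K)=41/2, d(HX,S)=17
step 2: merge (K,S) at d=4; branch lengths K→2, S→2; new cluster KS
  updated: d(HX,KS)=75/4
step 3: merge (HX,KS) at d=75/4; branch lengths HX→63/8, KS→59/8; new cluster HKSX
final tree: ((H:3/2,X:3/2):63/8,(K:2,S:2):59/8)
total length: 89/4

2,2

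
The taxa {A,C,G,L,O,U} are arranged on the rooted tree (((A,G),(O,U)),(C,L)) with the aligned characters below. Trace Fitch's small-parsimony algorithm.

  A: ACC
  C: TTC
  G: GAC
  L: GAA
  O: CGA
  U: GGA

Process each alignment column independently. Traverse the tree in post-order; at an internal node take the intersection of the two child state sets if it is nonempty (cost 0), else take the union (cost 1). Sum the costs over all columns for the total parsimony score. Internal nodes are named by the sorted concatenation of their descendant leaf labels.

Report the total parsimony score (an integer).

[col 0] AG: children A:{A}, G:{G} ∪→ {A,G}; cost 1
[col 0] OU: children O:{C}, U:{G} ∪→ {C,G}; cost 1
[col 0] AGOU: children AG:{A,G}, OU:{C,G} ∩→ {G}; cost 0
[col 0] CL: children C:{T}, L:{G} ∪→ {G,T}; cost 1
[col 0] ACGLOU: children AGOU:{G}, CL:{G,T} ∩→ {G}; cost 0
[col 1] AG: children A:{C}, G:{A} ∪→ {A,C}; cost 1
[col 1] OU: children O:{G}, U:{G} ∩→ {G}; cost 0
[col 1] AGOU: children AG:{A,C}, OU:{G} ∪→ {A,C,G}; cost 1
[col 1] CL: children C:{T}, L:{A} ∪→ {A,T}; cost 1
[col 1] ACGLOU: children AGOU:{A,C,G}, CL:{A,T} ∩→ {A}; cost 0
[col 2] AG: children A:{C}, G:{C} ∩→ {C}; cost 0
[col 2] OU: children O:{A}, U:{A} ∩→ {A}; cost 0
[col 2] AGOU: children AG:{C}, OU:{A} ∪→ {A,C}; cost 1
[col 2] CL: children C:{C}, L:{A} ∪→ {A,C}; cost 1
[col 2] ACGLOU: children AGOU:{A,C}, CL:{A,C} ∩→ {A,C}; cost 0
per-site changes: [3, 3, 2]; total = 8

8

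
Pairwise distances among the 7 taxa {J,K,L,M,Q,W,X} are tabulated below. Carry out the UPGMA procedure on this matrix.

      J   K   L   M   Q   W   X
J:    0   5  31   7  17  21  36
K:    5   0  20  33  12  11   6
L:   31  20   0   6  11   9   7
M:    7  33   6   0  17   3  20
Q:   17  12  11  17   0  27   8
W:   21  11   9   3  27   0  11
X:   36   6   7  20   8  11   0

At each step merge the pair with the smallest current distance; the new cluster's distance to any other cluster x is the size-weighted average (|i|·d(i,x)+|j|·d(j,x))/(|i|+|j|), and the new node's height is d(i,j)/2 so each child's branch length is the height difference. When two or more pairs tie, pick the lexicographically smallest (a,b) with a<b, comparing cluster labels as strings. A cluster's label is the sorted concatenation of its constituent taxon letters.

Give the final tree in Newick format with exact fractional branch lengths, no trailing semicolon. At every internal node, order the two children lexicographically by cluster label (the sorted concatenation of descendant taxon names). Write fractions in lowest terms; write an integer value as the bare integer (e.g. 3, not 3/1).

step 1: merge (M,W) at d=3; branch lengths M→3/2, W→3/2; new cluster MW
  updated: d(J,MW)=14, d(K,MW)=22, d(L,MW)=15/2, d(MW,Q)=22, d(MW,X)=31/2
step 2: merge (J,K) at d=5; branch lengths J→5/2, K→5/2; new cluster JK
  updated: d(JK,L)=51/2, d(JK,MW)=18, d(JK,Q)=29/2, d(JK,X)=21
step 3: merge (L,X) at d=7; branch lengths L→7/2, X→7/2; new cluster LX
  updated: d(JK,LX)=93/4, d(LX,MW)=23/2, d(LX,Q)=19/2
step 4: merge (LX,Q) at d=19/2; branch lengths LX→5/4, Q→19/4; new cluster LQX
  updated: d(JK,LQX)=61/3, d(LQX,MW)=15
step 5: merge (LQX,MW) at d=15; branch lengths LQX→11/4, MW→6; new cluster LMQWX
  updated: d(JK,LMQWX)=97/5
step 6: merge (JK,LMQWX) at d=97/5; branch lengths JK→36/5, LMQWX→11/5; new cluster JKLMQWX
final tree: ((J:5/2,K:5/2):36/5,(((L:7/2,X:7/2):5/4,Q:19/4):11/4,(M:3/2,W:3/2):6):11/5)
total length: 783/20

((J:5/2,K:5/2):36/5,(((L:7/2,X:7/2):5/4,Q:19/4):11/4,(M:3/2,W:3/2):6):11/5)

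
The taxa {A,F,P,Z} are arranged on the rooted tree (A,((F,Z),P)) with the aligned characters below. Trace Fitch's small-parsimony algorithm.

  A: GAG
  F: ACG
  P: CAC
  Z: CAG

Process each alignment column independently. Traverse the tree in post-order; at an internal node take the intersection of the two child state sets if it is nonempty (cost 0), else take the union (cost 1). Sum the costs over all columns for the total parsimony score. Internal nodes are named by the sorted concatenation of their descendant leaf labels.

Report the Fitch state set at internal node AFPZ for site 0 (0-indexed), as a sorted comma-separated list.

FZ@0: {A} ∪ {C} = {A,C} (union, +1)
FPZ@0: {A,C} ∩ {C} = {C} (intersection, +0)
AFPZ@0: {G} ∪ {C} = {C,G} (union, +1)
FZ@1: {C} ∪ {A} = {A,C} (union, +1)
FPZ@1: {A,C} ∩ {A} = {A} (intersection, +0)
AFPZ@1: {A} ∩ {A} = {A} (intersection, +0)
FZ@2: {G} ∩ {G} = {G} (intersection, +0)
FPZ@2: {G} ∪ {C} = {C,G} (union, +1)
AFPZ@2: {G} ∩ {C,G} = {G} (intersection, +0)
per-site changes: [2, 1, 1]; total = 4

C,G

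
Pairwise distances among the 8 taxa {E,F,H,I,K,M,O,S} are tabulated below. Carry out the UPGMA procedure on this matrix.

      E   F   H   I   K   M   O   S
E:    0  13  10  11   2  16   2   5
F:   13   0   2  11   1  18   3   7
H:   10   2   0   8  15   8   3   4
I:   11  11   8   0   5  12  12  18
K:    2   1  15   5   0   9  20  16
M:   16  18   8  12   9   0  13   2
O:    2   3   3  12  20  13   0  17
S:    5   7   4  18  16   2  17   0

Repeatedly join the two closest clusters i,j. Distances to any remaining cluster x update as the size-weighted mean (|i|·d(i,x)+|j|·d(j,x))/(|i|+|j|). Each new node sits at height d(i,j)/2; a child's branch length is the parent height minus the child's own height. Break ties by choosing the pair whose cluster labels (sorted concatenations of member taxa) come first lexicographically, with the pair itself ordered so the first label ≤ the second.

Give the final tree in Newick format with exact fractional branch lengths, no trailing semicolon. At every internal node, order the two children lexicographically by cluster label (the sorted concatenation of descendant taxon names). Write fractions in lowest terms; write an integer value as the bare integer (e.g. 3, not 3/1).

1. join F+K (d=1) ⇒ FK; edges |F|=1/2, |K|=1/2
  updated: d(E,FK)=15/2, d(FK,H)=17/2, d(FK,I)=8, d(FK,M)=27/2, d(FK,O)=23/2, d(FK,S)=23/2
2. join E+O (d=2) ⇒ EO; edges |E|=1, |O|=1
  updated: d(EO,FK)=19/2, d(EO,H)=13/2, d(EO,I)=23/2, d(EO,M)=29/2, d(EO,S)=11
3. join M+S (d=2) ⇒ MS; edges |M|=1, |S|=1
  updated: d(EO,MS)=51/4, d(FK,MS)=25/2, d(H,MS)=6, d(I,MS)=15
4. join H+MS (d=6) ⇒ HMS; edges |H|=3, |MS|=2
  updated: d(EO,HMS)=32/3, d(FK,HMS)=67/6, d(HMS,I)=38/3
5. join FK+I (d=8) ⇒ FIK; edges |FK|=7/2, |I|=4
  updated: d(EO,FIK)=61/6, d(FIK,HMS)=35/3
6. join EO+FIK (d=61/6) ⇒ EFIKO; edges |EO|=49/12, |FIK|=13/12
  updated: d(EFIKO,HMS)=169/15
7. join EFIKO+HMS (d=169/15) ⇒ EFHIKMOS; edges |EFIKO|=11/20, |HMS|=79/30
final tree: (((E:1,O:1):49/12,((F:1/2,K:1/2):7/2,I:4):13/12):11/20,(H:3,(M:1,S:1):2):79/30)
total length: 517/20

(((E:1,O:1):49/12,((F:1/2,K:1/2):7/2,I:4):13/12):11/20,(H:3,(M:1,S:1):2):79/30)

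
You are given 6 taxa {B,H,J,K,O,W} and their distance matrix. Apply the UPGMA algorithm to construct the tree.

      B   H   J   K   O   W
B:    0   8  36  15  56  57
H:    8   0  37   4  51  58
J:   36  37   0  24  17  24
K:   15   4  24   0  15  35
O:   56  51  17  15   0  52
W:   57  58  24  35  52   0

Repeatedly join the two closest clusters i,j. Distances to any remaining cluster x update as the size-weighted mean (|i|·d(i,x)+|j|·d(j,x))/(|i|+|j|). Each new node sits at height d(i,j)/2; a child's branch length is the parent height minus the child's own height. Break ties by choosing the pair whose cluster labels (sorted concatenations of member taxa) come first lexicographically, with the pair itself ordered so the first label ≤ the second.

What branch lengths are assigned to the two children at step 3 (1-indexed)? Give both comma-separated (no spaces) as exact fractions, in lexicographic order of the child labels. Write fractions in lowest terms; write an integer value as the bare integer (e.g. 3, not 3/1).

17/2,17/2

1. join H+K (d=4) ⇒ HK; edges |H|=2, |K|=2
  updated: d(B,HK)=23/2, d(HK,J)=61/2, d(HK,O)=33, d(HK,W)=93/2
2. join B+HK (d=23/2) ⇒ BHK; edges |B|=23/4, |HK|=15/4
  updated: d(BHK,J)=97/3, d(BHK,O)=122/3, d(BHK,W)=50
3. join J+O (d=17) ⇒ JO; edges |J|=17/2, |O|=17/2
  updated: d(BHK,JO)=73/2, d(JO,W)=38
4. join BHK+JO (d=73/2) ⇒ BHJKO; edges |BHK|=25/2, |JO|=39/4
  updated: d(BHJKO,W)=226/5
5. join BHJKO+W (d=226/5) ⇒ BHJKOW; edges |BHJKO|=87/20, |W|=113/5
final tree: (((B:23/4,(H:2,K:2):15/4):25/2,(J:17/2,O:17/2):39/4):87/20,W:113/5)
total length: 797/10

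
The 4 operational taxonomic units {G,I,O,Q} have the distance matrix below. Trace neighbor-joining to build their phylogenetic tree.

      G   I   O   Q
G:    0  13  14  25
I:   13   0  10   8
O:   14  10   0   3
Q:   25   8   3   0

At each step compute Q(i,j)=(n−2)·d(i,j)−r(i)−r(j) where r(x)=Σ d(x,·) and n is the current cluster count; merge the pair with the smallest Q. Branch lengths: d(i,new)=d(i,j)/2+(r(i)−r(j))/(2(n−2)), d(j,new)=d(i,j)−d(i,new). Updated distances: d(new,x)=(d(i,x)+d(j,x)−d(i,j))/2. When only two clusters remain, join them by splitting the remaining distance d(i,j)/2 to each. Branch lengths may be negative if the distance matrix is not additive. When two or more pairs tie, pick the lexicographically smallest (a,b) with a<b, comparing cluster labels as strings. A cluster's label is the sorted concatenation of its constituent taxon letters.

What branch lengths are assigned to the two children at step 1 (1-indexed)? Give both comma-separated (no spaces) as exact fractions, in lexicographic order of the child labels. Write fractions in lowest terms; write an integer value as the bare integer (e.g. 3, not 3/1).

1. join G+I (d=13, Q=-57) ⇒ GI; edges |G|=47/4, |I|=5/4
  updated: d(GI,O)=11/2, d(GI,Q)=10
2. join GI+O (d=11/2, Q=-37/2) ⇒ GIO; edges |GI|=25/4, |O|=-3/4
  updated: d(GIO,Q)=15/4
3. join GIO+Q (d=15/4) ⇒ GIOQ; edges |GIO|=15/8, |Q|=15/8
final tree: (((G:47/4,I:5/4):25/4,O:-3/4):15/8,Q:15/8)
total length: 89/4

47/4,5/4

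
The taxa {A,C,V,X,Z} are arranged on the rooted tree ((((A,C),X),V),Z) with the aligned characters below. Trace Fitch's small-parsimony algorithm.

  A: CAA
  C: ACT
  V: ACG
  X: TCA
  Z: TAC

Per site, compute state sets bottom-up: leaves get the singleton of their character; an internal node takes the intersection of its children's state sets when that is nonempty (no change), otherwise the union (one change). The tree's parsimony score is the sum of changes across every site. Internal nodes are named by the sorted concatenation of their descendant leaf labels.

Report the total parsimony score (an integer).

site 0, node AC: A={C} ∪ C={A} → {A,C} (+1)
site 0, node ACX: AC={A,C} ∪ X={T} → {A,C,T} (+1)
site 0, node ACVX: ACX={A,C,T} ∩ V={A} → {A} (+0)
site 0, node ACVXZ: ACVX={A} ∪ Z={T} → {A,T} (+1)
site 1, node AC: A={A} ∪ C={C} → {A,C} (+1)
site 1, node ACX: AC={A,C} ∩ X={C} → {C} (+0)
site 1, node ACVX: ACX={C} ∩ V={C} → {C} (+0)
site 1, node ACVXZ: ACVX={C} ∪ Z={A} → {A,C} (+1)
site 2, node AC: A={A} ∪ C={T} → {A,T} (+1)
site 2, node ACX: AC={A,T} ∩ X={A} → {A} (+0)
site 2, node ACVX: ACX={A} ∪ V={G} → {A,G} (+1)
site 2, node ACVXZ: ACVX={A,G} ∪ Z={C} → {A,C,G} (+1)
per-site changes: [3, 2, 3]; total = 8

8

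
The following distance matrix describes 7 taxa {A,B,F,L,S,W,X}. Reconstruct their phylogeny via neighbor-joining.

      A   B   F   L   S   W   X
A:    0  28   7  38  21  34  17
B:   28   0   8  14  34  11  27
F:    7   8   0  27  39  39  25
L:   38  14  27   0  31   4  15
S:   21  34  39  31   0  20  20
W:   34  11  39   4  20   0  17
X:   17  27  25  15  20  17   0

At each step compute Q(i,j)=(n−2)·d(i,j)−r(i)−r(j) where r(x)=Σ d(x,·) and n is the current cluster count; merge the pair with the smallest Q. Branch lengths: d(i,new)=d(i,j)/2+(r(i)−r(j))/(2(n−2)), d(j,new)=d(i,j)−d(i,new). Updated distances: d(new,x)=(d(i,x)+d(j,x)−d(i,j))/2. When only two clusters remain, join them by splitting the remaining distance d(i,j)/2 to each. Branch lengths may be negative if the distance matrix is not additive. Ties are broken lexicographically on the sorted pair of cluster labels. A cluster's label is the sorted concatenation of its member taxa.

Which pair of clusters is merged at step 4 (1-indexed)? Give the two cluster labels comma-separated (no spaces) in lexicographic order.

ABF,LW

step 1: merge (A,F) at d=7, Q=-255; branch lengths A→7/2, F→7/2; new cluster AF
  updated: d(AF,B)=29/2, d(AF,L)=29, d(AF,S)=53/2, d(AF,W)=33, d(AF,X)=35/2
step 2: merge (AF,B) at d=29/2, Q=-163; branch lengths AF→39/4, B→19/4; new cluster ABF
  updated: d(ABF,L)=57/4, d(ABF,S)=23, d(ABF,W)=59/4, d(ABF,X)=15
step 3: merge (L,W) at d=4, Q=-108; branch lengths L→41/12, W→7/12; new cluster LW
  updated: d(ABF,LW)=25/2, d(LW,S)=47/2, d(LW,X)=14
step 4: merge (ABF,LW) at d=25/2, Q=-151/2; branch lengths ABF→51/8, LW→49/8; new cluster ABFLW
  updated: d(ABFLW,S)=17, d(ABFLW,X)=33/4
step 5: merge (ABFLW,S) at d=17, Q=-181/4; branch lengths ABFLW→21/8, S→115/8; new cluster ABFLSW
  updated: d(ABFLSW,X)=45/8
step 6: merge (ABFLSW,X) at d=45/8; branch lengths ABFLSW→45/16, X→45/16; new cluster ABFLSWX
final tree: (((((A:7/2,F:7/2):39/4,B:19/4):51/8,(L:41/12,W:7/12):49/8):21/8,S:115/8):45/16,X:45/16)
total length: 485/8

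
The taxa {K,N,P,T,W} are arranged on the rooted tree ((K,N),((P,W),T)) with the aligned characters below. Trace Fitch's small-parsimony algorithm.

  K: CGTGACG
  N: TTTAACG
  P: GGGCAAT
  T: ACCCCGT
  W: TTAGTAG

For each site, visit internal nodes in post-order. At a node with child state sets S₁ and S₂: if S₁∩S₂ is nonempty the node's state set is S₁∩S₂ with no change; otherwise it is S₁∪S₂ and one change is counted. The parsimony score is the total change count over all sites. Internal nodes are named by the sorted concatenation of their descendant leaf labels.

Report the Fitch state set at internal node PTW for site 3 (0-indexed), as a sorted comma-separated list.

C

site 0, node KN: K={C} ∪ N={T} → {C,T} (+1)
site 0, node PW: P={G} ∪ W={T} → {G,T} (+1)
site 0, node PTW: PW={G,T} ∪ T={A} → {A,G,T} (+1)
site 0, node KNPTW: KN={C,T} ∩ PTW={A,G,T} → {T} (+0)
site 1, node KN: K={G} ∪ N={T} → {G,T} (+1)
site 1, node PW: P={G} ∪ W={T} → {G,T} (+1)
site 1, node PTW: PW={G,T} ∪ T={C} → {C,G,T} (+1)
site 1, node KNPTW: KN={G,T} ∩ PTW={C,G,T} → {G,T} (+0)
site 2, node KN: K={T} ∩ N={T} → {T} (+0)
site 2, node PW: P={G} ∪ W={A} → {A,G} (+1)
site 2, node PTW: PW={A,G} ∪ T={C} → {A,C,G} (+1)
site 2, node KNPTW: KN={T} ∪ PTW={A,C,G} → {A,C,G,T} (+1)
site 3, node KN: K={G} ∪ N={A} → {A,G} (+1)
site 3, node PW: P={C} ∪ W={G} → {C,G} (+1)
site 3, node PTW: PW={C,G} ∩ T={C} → {C} (+0)
site 3, node KNPTW: KN={A,G} ∪ PTW={C} → {A,C,G} (+1)
site 4, node KN: K={A} ∩ N={A} → {A} (+0)
site 4, node PW: P={A} ∪ W={T} → {A,T} (+1)
site 4, node PTW: PW={A,T} ∪ T={C} → {A,C,T} (+1)
site 4, node KNPTW: KN={A} ∩ PTW={A,C,T} → {A} (+0)
site 5, node KN: K={C} ∩ N={C} → {C} (+0)
site 5, node PW: P={A} ∩ W={A} → {A} (+0)
site 5, node PTW: PW={A} ∪ T={G} → {A,G} (+1)
site 5, node KNPTW: KN={C} ∪ PTW={A,G} → {A,C,G} (+1)
site 6, node KN: K={G} ∩ N={G} → {G} (+0)
site 6, node PW: P={T} ∪ W={G} → {G,T} (+1)
site 6, node PTW: PW={G,T} ∩ T={T} → {T} (+0)
site 6, node KNPTW: KN={G} ∪ PTW={T} → {G,T} (+1)
per-site changes: [3, 3, 3, 3, 2, 2, 2]; total = 18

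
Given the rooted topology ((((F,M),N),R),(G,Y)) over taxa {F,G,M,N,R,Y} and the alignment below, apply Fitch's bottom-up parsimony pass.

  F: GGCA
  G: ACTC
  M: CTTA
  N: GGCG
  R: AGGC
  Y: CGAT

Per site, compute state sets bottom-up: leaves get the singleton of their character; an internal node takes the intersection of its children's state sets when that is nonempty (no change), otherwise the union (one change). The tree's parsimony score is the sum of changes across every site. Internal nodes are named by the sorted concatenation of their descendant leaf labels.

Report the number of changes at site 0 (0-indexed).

3

FM@0: {G} ∪ {C} = {C,G} (union, +1)
FMN@0: {C,G} ∩ {G} = {G} (intersection, +0)
FMNR@0: {G} ∪ {A} = {A,G} (union, +1)
GY@0: {A} ∪ {C} = {A,C} (union, +1)
FGMNRY@0: {A,G} ∩ {A,C} = {A} (intersection, +0)
FM@1: {G} ∪ {T} = {G,T} (union, +1)
FMN@1: {G,T} ∩ {G} = {G} (intersection, +0)
FMNR@1: {G} ∩ {G} = {G} (intersection, +0)
GY@1: {C} ∪ {G} = {C,G} (union, +1)
FGMNRY@1: {G} ∩ {C,G} = {G} (intersection, +0)
FM@2: {C} ∪ {T} = {C,T} (union, +1)
FMN@2: {C,T} ∩ {C} = {C} (intersection, +0)
FMNR@2: {C} ∪ {G} = {C,G} (union, +1)
GY@2: {T} ∪ {A} = {A,T} (union, +1)
FGMNRY@2: {C,G} ∪ {A,T} = {A,C,G,T} (union, +1)
FM@3: {A} ∩ {A} = {A} (intersection, +0)
FMN@3: {A} ∪ {G} = {A,G} (union, +1)
FMNR@3: {A,G} ∪ {C} = {A,C,G} (union, +1)
GY@3: {C} ∪ {T} = {C,T} (union, +1)
FGMNRY@3: {A,C,G} ∩ {C,T} = {C} (intersection, +0)
per-site changes: [3, 2, 4, 3]; total = 12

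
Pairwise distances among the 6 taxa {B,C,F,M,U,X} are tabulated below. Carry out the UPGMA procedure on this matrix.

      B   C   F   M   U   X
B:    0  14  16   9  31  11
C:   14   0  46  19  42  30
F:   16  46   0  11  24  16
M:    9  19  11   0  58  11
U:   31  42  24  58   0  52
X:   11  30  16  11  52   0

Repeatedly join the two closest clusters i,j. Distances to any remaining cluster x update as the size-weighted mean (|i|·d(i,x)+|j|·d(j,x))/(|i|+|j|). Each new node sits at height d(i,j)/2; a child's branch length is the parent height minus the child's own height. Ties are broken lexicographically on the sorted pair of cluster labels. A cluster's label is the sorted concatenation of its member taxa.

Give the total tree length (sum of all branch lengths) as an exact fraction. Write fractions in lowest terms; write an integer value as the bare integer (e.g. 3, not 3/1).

iteration 1: select B,M (d=9); attach at lengths (9/2, 9/2); label the merged cluster BM
  updated: d(BM,C)=33/2, d(BM,F)=27/2, d(BM,U)=89/2, d(BM,X)=11
iteration 2: select BM,X (d=11); attach at lengths (1, 11/2); label the merged cluster BMX
  updated: d(BMX,C)=21, d(BMX,F)=43/3, d(BMX,U)=47
iteration 3: select BMX,F (d=43/3); attach at lengths (5/3, 43/6); label the merged cluster BFMX
  updated: d(BFMX,C)=109/4, d(BFMX,U)=165/4
iteration 4: select BFMX,C (d=109/4); attach at lengths (155/24, 109/8); label the merged cluster BCFMX
  updated: d(BCFMX,U)=207/5
iteration 5: select BCFMX,U (d=207/5); attach at lengths (283/40, 207/10); label the merged cluster BCFMUX
final tree: (((((B:9/2,M:9/2):1,X:11/2):5/3,F:43/6):155/24,C:109/8):283/40,U:207/10)
total length: 8663/120

8663/120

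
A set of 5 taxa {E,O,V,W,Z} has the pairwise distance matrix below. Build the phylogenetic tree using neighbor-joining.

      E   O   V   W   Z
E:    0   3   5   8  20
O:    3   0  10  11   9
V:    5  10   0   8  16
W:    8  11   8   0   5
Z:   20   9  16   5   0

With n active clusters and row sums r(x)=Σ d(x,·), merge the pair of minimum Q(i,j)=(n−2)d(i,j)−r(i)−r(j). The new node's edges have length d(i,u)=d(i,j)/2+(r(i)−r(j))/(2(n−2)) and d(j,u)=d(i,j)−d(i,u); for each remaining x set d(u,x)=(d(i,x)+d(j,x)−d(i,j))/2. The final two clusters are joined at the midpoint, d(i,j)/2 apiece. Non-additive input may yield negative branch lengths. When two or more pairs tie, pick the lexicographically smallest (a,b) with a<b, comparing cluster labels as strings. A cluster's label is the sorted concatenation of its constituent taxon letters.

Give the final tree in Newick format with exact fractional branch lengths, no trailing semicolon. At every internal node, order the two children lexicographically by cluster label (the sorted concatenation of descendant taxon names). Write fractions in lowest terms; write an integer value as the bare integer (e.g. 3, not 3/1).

1. join W+Z (d=5, Q=-67) ⇒ WZ; edges |W|=-1/2, |Z|=11/2
  updated: d(E,WZ)=23/2, d(O,WZ)=15/2, d(V,WZ)=19/2
2. join E+O (d=3, Q=-34) ⇒ EO; edges |E|=5/4, |O|=7/4
  updated: d(EO,V)=6, d(EO,WZ)=8
3. join EO+V (d=6, Q=-47/2) ⇒ EOV; edges |EO|=9/4, |V|=15/4
  updated: d(EOV,WZ)=23/4
4. join EOV+WZ (d=23/4) ⇒ EOVWZ; edges |EOV|=23/8, |WZ|=23/8
final tree: (((E:5/4,O:7/4):9/4,V:15/4):23/8,(W:-1/2,Z:11/2):23/8)
total length: 79/4

(((E:5/4,O:7/4):9/4,V:15/4):23/8,(W:-1/2,Z:11/2):23/8)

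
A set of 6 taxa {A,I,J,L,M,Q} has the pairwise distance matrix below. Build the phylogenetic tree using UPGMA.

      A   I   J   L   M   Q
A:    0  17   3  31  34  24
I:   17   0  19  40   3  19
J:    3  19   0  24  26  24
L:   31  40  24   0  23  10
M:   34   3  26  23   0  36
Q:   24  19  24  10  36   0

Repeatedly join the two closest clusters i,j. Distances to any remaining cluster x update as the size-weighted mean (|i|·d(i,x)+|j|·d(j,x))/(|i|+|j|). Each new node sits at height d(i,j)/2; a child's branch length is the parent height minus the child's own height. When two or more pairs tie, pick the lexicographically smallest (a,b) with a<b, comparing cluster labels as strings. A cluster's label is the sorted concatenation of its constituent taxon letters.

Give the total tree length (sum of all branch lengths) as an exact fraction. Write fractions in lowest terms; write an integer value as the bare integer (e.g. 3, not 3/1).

step 1: merge (A,J) at d=3; branch lengths A→3/2, J→3/2; new cluster AJ
  updated: d(AJ,I)=18, d(AJ,L)=55/2, d(AJ,M)=30, d(AJ,Q)=24
step 2: merge (I,M) at d=3; branch lengths I→3/2, M→3/2; new cluster IM
  updated: d(AJ,IM)=24, d(IM,L)=63/2, d(IM,Q)=55/2
step 3: merge (L,Q) at d=10; branch lengths L→5, Q→5; new cluster LQ
  updated: d(AJ,LQ)=103/4, d(IM,LQ)=59/2
step 4: merge (AJ,IM) at d=24; branch lengths AJ→21/2, IM→21/2; new cluster AIJM
  updated: d(AIJM,LQ)=221/8
step 5: merge (AIJM,LQ) at d=221/8; branch lengths AIJM→29/16, LQ→141/16; new cluster AIJLMQ
final tree: (((A:3/2,J:3/2):21/2,(I:3/2,M:3/2):21/2):29/16,(L:5,Q:5):141/16)
total length: 381/8

381/8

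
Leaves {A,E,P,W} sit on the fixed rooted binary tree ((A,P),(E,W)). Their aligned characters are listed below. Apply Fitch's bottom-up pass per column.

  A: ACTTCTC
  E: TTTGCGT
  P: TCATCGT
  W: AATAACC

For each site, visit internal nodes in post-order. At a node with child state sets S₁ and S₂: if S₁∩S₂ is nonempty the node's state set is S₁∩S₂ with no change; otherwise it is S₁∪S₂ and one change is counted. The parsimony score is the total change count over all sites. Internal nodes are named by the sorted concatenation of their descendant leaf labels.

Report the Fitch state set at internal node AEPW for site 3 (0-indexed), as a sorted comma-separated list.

[col 0] AP: children A:{A}, P:{T} ∪→ {A,T}; cost 1
[col 0] EW: children E:{T}, W:{A} ∪→ {A,T}; cost 1
[col 0] AEPW: children AP:{A,T}, EW:{A,T} ∩→ {A,T}; cost 0
[col 1] AP: children A:{C}, P:{C} ∩→ {C}; cost 0
[col 1] EW: children E:{T}, W:{A} ∪→ {A,T}; cost 1
[col 1] AEPW: children AP:{C}, EW:{A,T} ∪→ {A,C,T}; cost 1
[col 2] AP: children A:{T}, P:{A} ∪→ {A,T}; cost 1
[col 2] EW: children E:{T}, W:{T} ∩→ {T}; cost 0
[col 2] AEPW: children AP:{A,T}, EW:{T} ∩→ {T}; cost 0
[col 3] AP: children A:{T}, P:{T} ∩→ {T}; cost 0
[col 3] EW: children E:{G}, W:{A} ∪→ {A,G}; cost 1
[col 3] AEPW: children AP:{T}, EW:{A,G} ∪→ {A,G,T}; cost 1
[col 4] AP: children A:{C}, P:{C} ∩→ {C}; cost 0
[col 4] EW: children E:{C}, W:{A} ∪→ {A,C}; cost 1
[col 4] AEPW: children AP:{C}, EW:{A,C} ∩→ {C}; cost 0
[col 5] AP: children A:{T}, P:{G} ∪→ {G,T}; cost 1
[col 5] EW: children E:{G}, W:{C} ∪→ {C,G}; cost 1
[col 5] AEPW: children AP:{G,T}, EW:{C,G} ∩→ {G}; cost 0
[col 6] AP: children A:{C}, P:{T} ∪→ {C,T}; cost 1
[col 6] EW: children E:{T}, W:{C} ∪→ {C,T}; cost 1
[col 6] AEPW: children AP:{C,T}, EW:{C,T} ∩→ {C,T}; cost 0
per-site changes: [2, 2, 1, 2, 1, 2, 2]; total = 12

A,G,T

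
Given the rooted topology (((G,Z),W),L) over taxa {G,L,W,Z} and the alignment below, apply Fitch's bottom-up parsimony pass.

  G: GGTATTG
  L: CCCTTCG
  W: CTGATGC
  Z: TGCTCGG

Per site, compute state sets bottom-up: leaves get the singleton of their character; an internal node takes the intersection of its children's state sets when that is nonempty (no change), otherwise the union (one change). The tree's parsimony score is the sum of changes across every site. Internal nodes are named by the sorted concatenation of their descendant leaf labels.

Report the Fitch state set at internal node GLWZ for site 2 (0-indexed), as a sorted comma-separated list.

site 0, node GZ: G={G} ∪ Z={T} → {G,T} (+1)
site 0, node GWZ: GZ={G,T} ∪ W={C} → {C,G,T} (+1)
site 0, node GLWZ: GWZ={C,G,T} ∩ L={C} → {C} (+0)
site 1, node GZ: G={G} ∩ Z={G} → {G} (+0)
site 1, node GWZ: GZ={G} ∪ W={T} → {G,T} (+1)
site 1, node GLWZ: GWZ={G,T} ∪ L={C} → {C,G,T} (+1)
site 2, node GZ: G={T} ∪ Z={C} → {C,T} (+1)
site 2, node GWZ: GZ={C,T} ∪ W={G} → {C,G,T} (+1)
site 2, node GLWZ: GWZ={C,G,T} ∩ L={C} → {C} (+0)
site 3, node GZ: G={A} ∪ Z={T} → {A,T} (+1)
site 3, node GWZ: GZ={A,T} ∩ W={A} → {A} (+0)
site 3, node GLWZ: GWZ={A} ∪ L={T} → {A,T} (+1)
site 4, node GZ: G={T} ∪ Z={C} → {C,T} (+1)
site 4, node GWZ: GZ={C,T} ∩ W={T} → {T} (+0)
site 4, node GLWZ: GWZ={T} ∩ L={T} → {T} (+0)
site 5, node GZ: G={T} ∪ Z={G} → {G,T} (+1)
site 5, node GWZ: GZ={G,T} ∩ W={G} → {G} (+0)
site 5, node GLWZ: GWZ={G} ∪ L={C} → {C,G} (+1)
site 6, node GZ: G={G} ∩ Z={G} → {G} (+0)
site 6, node GWZ: GZ={G} ∪ W={C} → {C,G} (+1)
site 6, node GLWZ: GWZ={C,G} ∩ L={G} → {G} (+0)
per-site changes: [2, 2, 2, 2, 1, 2, 1]; total = 12

C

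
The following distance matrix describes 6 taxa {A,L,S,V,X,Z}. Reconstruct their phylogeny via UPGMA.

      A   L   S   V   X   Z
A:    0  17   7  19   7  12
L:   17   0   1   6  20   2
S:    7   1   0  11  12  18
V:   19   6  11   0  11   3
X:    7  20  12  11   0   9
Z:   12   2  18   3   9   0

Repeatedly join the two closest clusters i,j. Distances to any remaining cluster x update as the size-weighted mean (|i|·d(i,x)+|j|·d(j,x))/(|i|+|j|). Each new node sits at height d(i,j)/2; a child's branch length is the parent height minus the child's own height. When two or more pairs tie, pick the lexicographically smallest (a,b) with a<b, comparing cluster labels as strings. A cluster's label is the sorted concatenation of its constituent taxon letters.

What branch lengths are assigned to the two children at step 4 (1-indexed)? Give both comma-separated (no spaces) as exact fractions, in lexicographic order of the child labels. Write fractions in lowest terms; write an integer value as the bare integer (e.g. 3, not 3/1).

step 1: merge (L,S) at d=1; branch lengths L→1/2, S→1/2; new cluster LS
  updated: d(A,LS)=12, d(LS,V)=17/2, d(LS,X)=16, d(LS,Z)=10
step 2: merge (V,Z) at d=3; branch lengths V→3/2, Z→3/2; new cluster VZ
  updated: d(A,VZ)=31/2, d(LS,VZ)=37/4, d(VZ,X)=10
step 3: merge (A,X) at d=7; branch lengths A→7/2, X→7/2; new cluster AX
  updated: d(AX,LS)=14, d(AX,VZ)=51/4
step 4: merge (LS,VZ) at d=37/4; branch lengths LS→33/8, VZ→25/8; new cluster LSVZ
  updated: d(AX,LSVZ)=107/8
step 5: merge (AX,LSVZ) at d=107/8; branch lengths AX→51/16, LSVZ→33/16; new cluster ALSVXZ
final tree: ((A:7/2,X:7/2):51/16,((L:1/2,S:1/2):33/8,(V:3/2,Z:3/2):25/8):33/16)
total length: 47/2

33/8,25/8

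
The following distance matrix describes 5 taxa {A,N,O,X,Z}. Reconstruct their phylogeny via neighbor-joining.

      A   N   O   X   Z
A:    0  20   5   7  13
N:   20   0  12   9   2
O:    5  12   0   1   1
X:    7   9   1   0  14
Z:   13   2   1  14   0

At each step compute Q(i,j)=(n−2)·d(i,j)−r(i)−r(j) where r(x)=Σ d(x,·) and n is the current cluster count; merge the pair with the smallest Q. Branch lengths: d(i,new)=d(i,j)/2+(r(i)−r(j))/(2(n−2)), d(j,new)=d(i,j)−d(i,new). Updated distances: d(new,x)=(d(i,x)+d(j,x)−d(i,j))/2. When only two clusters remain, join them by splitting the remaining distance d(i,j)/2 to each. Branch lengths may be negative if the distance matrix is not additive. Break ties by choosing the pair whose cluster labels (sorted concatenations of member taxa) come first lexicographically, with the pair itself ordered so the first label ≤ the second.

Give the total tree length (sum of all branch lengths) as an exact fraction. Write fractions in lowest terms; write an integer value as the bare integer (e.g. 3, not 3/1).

65/4

step 1: merge (N,Z) at d=2, Q=-67; branch lengths N→19/6, Z→-7/6; new cluster NZ
  updated: d(A,NZ)=31/2, d(NZ,O)=11/2, d(NZ,X)=21/2
step 2: merge (A,X) at d=7, Q=-32; branch lengths A→23/4, X→5/4; new cluster AX
  updated: d(AX,NZ)=19/2, d(AX,O)=-1/2
step 3: merge (AX,NZ) at d=19/2, Q=-29/2; branch lengths AX→7/4, NZ→31/4; new cluster ANXZ
  updated: d(ANXZ,O)=-9/4
step 4: merge (ANXZ,O) at d=-9/4; branch lengths ANXZ→-9/8, O→-9/8; new cluster ANOXZ
final tree: (((A:23/4,X:5/4):7/4,(N:19/6,Z:-7/6):31/4):-9/8,O:-9/8)
total length: 65/4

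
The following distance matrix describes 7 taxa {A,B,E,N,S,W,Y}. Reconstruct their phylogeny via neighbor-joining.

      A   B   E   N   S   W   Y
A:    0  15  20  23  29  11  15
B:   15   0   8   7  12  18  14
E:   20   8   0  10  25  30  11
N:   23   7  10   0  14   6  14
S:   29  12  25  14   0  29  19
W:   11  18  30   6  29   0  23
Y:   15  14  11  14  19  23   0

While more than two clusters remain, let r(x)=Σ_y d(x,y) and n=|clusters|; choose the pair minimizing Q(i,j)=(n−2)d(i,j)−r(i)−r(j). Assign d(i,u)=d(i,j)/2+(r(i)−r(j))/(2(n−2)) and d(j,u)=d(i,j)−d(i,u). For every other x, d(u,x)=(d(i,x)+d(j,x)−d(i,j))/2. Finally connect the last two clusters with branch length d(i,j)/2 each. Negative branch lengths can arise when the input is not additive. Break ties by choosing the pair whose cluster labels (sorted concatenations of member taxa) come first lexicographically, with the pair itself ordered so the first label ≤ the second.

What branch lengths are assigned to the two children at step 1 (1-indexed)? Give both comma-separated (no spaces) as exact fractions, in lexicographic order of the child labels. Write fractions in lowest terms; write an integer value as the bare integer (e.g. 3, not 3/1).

step 1: merge (A,W) at d=11, Q=-175; branch lengths A→51/10, W→59/10; new cluster AW
  updated: d(AW,B)=11, d(AW,E)=39/2, d(AW,N)=9, d(AW,S)=47/2, d(AW,Y)=27/2
step 2: merge (E,Y) at d=11, Q=-101; branch lengths E→23/4, Y→21/4; new cluster EY
  updated: d(AW,EY)=11, d(B,EY)=11/2, d(EY,N)=13/2, d(EY,S)=33/2
step 3: merge (B,S) at d=12, Q=-131/2; branch lengths B→11/12, S→133/12; new cluster BS
  updated: d(AW,BS)=45/4, d(BS,EY)=5, d(BS,N)=9/2
step 4: merge (AW,N) at d=9, Q=-133/4; branch lengths AW→117/16, N→27/16; new cluster ANW
  updated: d(ANW,BS)=27/8, d(ANW,EY)=17/4
step 5: merge (ANW,BS) at d=27/8, Q=-101/8; branch lengths ANW→21/16, BS→33/16; new cluster ABNSW
  updated: d(ABNSW,EY)=47/16
step 6: merge (ABNSW,EY) at d=47/16; branch lengths ABNSW→47/32, EY→47/32; new cluster ABENSWY
final tree: ((((A:51/10,W:59/10):117/16,N:27/16):21/16,(B:11/12,S:133/12):33/16):47/32,(E:23/4,Y:21/4):47/32)
total length: 789/16

51/10,59/10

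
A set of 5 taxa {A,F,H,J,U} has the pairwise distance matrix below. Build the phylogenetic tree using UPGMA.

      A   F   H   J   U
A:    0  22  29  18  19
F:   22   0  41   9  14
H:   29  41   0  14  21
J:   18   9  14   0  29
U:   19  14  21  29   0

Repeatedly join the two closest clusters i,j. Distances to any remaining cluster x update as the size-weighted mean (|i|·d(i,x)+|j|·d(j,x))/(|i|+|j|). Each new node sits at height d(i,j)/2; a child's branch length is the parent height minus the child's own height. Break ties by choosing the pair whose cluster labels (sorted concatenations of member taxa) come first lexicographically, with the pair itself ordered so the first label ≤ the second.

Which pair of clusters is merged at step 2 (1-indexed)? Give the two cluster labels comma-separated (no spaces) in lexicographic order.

step 1: merge (F,J) at d=9; branch lengths F→9/2, J→9/2; new cluster FJ
  updated: d(A,FJ)=20, d(FJ,H)=55/2, d(FJ,U)=43/2
step 2: merge (A,U) at d=19; branch lengths A→19/2, U→19/2; new cluster AU
  updated: d(AU,FJ)=83/4, d(AU,H)=25
step 3: merge (AU,FJ) at d=83/4; branch lengths AU→7/8, FJ→47/8; new cluster AFJU
  updated: d(AFJU,H)=105/4
step 4: merge (AFJU,H) at d=105/4; branch lengths AFJU→11/4, H→105/8; new cluster AFHJU
final tree: (((A:19/2,U:19/2):7/8,(F:9/2,J:9/2):47/8):11/4,H:105/8)
total length: 405/8

A,U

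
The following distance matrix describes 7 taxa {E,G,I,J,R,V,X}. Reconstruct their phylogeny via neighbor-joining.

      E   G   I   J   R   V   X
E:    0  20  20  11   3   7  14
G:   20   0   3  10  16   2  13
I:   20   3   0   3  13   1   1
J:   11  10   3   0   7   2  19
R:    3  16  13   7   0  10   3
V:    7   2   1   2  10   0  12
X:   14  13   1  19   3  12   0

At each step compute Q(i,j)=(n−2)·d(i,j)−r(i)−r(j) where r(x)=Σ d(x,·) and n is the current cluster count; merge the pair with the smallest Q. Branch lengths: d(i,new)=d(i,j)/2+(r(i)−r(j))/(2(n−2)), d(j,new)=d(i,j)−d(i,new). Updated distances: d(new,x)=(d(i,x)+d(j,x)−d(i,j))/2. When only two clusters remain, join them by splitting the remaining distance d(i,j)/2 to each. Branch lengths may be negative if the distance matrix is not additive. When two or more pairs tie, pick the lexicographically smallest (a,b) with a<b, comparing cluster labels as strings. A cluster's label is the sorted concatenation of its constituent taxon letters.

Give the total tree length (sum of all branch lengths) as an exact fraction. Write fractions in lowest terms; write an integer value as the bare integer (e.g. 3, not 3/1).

iteration 1: select E,R (d=3, Q=-112); attach at lengths (19/5, -4/5); label the merged cluster ER
  updated: d(ER,G)=33/2, d(ER,I)=15, d(ER,J)=15/2, d(ER,V)=7, d(ER,X)=7
iteration 2: select ER,X (d=7, Q=-77); attach at lengths (29/8, 27/8); label the merged cluster ERX
  updated: d(ERX,G)=45/4, d(ERX,I)=9/2, d(ERX,J)=39/4, d(ERX,V)=6
iteration 3: select G,V (d=2, Q=-125/4); attach at lengths (85/24, -37/24); label the merged cluster GV
  updated: d(ERX,GV)=61/8, d(GV,I)=1, d(GV,J)=5
iteration 4: select ERX,I (d=9/2, Q=-171/8); attach at lengths (179/32, -35/32); label the merged cluster EIRX
  updated: d(EIRX,GV)=33/16, d(EIRX,J)=33/8
iteration 5: select EIRX,GV (d=33/16, Q=-179/16); attach at lengths (19/32, 47/32); label the merged cluster EGIRVX
  updated: d(EGIRVX,J)=113/32
iteration 6: select EGIRVX,J (d=113/32); attach at lengths (113/64, 113/64); label the merged cluster EGIJRVX
final tree: (((((E:19/5,R:-4/5):29/8,X:27/8):179/32,I:-35/32):19/32,(G:85/24,V:-37/24):47/32):113/64,J:113/64)
total length: 707/32

707/32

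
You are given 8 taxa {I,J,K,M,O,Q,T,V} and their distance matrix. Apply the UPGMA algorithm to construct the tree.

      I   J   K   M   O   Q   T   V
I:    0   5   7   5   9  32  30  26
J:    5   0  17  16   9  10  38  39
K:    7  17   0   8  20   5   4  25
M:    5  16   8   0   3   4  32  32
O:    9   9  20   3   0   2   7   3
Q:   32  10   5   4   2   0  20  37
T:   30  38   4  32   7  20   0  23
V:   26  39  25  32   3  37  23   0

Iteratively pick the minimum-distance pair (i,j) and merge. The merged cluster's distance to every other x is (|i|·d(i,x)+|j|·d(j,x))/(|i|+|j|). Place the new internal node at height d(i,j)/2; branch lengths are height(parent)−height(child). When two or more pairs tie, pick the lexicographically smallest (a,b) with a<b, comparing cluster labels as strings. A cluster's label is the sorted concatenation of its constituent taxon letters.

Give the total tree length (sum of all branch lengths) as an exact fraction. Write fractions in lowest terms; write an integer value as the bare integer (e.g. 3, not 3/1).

1. join O+Q (d=2) ⇒ OQ; edges |O|=1, |Q|=1
  updated: d(I,OQ)=41/2, d(J,OQ)=19/2, d(K,OQ)=25/2, d(M,OQ)=7/2, d(OQ,T)=27/2, d(OQ,V)=20
2. join M+OQ (d=7/2) ⇒ MOQ; edges |M|=7/4, |OQ|=3/4
  updated: d(I,MOQ)=46/3, d(J,MOQ)=35/3, d(K,MOQ)=11, d(MOQ,T)=59/3, d(MOQ,V)=24
3. join K+T (d=4) ⇒ KT; edges |K|=2, |T|=2
  updated: d(I,KT)=37/2, d(J,KT)=55/2, d(KT,MOQ)=46/3, d(KT,V)=24
4. join I+J (d=5) ⇒ IJ; edges |I|=5/2, |J|=5/2
  updated: d(IJ,KT)=23, d(IJ,MOQ)=27/2, d(IJ,V)=65/2
5. join IJ+MOQ (d=27/2) ⇒ IJMOQ; edges |IJ|=17/4, |MOQ|=5
  updated: d(IJMOQ,KT)=92/5, d(IJMOQ,V)=137/5
6. join IJMOQ+KT (d=92/5) ⇒ IJKMOQT; edges |IJMOQ|=49/20, |KT|=36/5
  updated: d(IJKMOQT,V)=185/7
7. join IJKMOQT+V (d=185/7) ⇒ IJKMOQTV; edges |IJKMOQT|=281/70, |V|=185/14
final tree: ((((I:5/2,J:5/2):17/4,(M:7/4,(O:1,Q:1):3/4):5):49/20,(K:2,T:2):36/5):281/70,V:185/14)
total length: 1737/35

1737/35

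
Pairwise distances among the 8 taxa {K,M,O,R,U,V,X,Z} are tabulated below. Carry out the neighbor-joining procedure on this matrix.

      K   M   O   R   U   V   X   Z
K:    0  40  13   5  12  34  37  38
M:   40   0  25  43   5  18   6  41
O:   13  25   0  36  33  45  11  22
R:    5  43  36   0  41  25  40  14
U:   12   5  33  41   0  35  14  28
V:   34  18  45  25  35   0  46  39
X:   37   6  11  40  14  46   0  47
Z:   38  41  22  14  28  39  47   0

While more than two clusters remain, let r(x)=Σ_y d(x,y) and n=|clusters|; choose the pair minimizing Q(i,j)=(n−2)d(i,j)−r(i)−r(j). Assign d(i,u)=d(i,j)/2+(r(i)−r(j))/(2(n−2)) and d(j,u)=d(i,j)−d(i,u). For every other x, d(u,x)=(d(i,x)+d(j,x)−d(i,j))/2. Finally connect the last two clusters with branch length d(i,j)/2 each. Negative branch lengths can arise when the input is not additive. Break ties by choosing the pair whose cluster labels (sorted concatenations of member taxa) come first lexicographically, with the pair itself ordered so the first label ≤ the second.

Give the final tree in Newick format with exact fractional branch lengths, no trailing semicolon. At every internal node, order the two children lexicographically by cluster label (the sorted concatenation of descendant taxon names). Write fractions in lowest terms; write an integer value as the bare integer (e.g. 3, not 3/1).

((((K:5/12,R:55/12):61/8,(((M:2/5,X:28/5):51/16,U:53/16):71/8,V:159/8):9/2):33/8,O:161/16):191/32,Z:191/32)

step 1: merge (K,R) at d=5, Q=-353; branch lengths K→5/12, R→55/12; new cluster KR
  updated: d(KR,M)=39, d(KR,O)=22, d(KR,U)=24, d(KR,V)=27, d(KR,X)=36, d(KR,Z)=47/2
step 2: merge (M,X) at d=6, Q=-264; branch lengths M→2/5, X→28/5; new cluster MX
  updated: d(KR,MX)=69/2, d(MX,O)=15, d(MX,U)=13/2, d(MX,V)=29, d(MX,Z)=41
step 3: merge (MX,U) at d=13/2, Q=-453/2; branch lengths MX→51/16, U→53/16; new cluster MUX
  updated: d(KR,MUX)=26, d(MUX,O)=83/4, d(MUX,V)=115/4, d(MUX,Z)=125/4
step 4: merge (MUX,V) at d=115/4, Q=-641/4; branch lengths MUX→71/8, V→159/8; new cluster MUVX
  updated: d(KR,MUVX)=97/8, d(MUVX,O)=37/2, d(MUVX,Z)=83/4
step 5: merge (KR,MUVX) at d=97/8, Q=-339/4; branch lengths KR→61/8, MUVX→9/2; new cluster KMRUVX
  updated: d(KMRUVX,O)=227/16, d(KMRUVX,Z)=257/16
step 6: merge (KMRUVX,O) at d=227/16, Q=-209/4; branch lengths KMRUVX→33/8, O→161/16; new cluster KMORUVX
  updated: d(KMORUVX,Z)=191/16
step 7: merge (KMORUVX,Z) at d=191/16; branch lengths KMORUVX→191/32, Z→191/32; new cluster KMORUVXZ
final tree: ((((K:5/12,R:55/12):61/8,(((M:2/5,X:28/5):51/16,U:53/16):71/8,V:159/8):9/2):33/8,O:161/16):191/32,Z:191/32)
total length: 169/2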